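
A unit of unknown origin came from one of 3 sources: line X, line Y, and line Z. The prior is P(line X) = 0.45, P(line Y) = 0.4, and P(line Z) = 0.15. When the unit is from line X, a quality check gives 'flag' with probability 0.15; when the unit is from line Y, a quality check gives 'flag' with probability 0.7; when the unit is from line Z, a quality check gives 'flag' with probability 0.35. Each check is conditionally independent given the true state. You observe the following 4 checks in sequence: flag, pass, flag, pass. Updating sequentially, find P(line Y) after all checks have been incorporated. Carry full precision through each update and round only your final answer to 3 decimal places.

After 'flag': normaliser = 0.15·0.4500 + 0.7·0.4000 + 0.35·0.1500; P(line X) ≈ 0.1688, P(line Y) ≈ 0.7000, P(line Z) ≈ 0.1313
After 'pass': normaliser = 0.85·0.1688 + 0.3·0.7000 + 0.65·0.1313; P(line X) ≈ 0.3269, P(line Y) ≈ 0.4786, P(line Z) ≈ 0.1944
After 'flag': normaliser = 0.15·0.3269 + 0.7·0.4786 + 0.35·0.1944; P(line X) ≈ 0.1085, P(line Y) ≈ 0.7410, P(line Z) ≈ 0.1505
After 'pass': normaliser = 0.85·0.1085 + 0.3·0.7410 + 0.65·0.1505; P(line X) ≈ 0.2236, P(line Y) ≈ 0.5391, P(line Z) ≈ 0.2373

0.539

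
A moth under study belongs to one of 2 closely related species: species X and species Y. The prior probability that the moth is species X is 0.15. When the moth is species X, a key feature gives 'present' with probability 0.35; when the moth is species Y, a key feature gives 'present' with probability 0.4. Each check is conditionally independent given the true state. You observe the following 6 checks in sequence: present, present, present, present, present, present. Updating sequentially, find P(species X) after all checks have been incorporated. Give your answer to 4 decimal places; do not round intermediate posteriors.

After 'present': P(species X) = 0.35·0.1500 / (0.35·0.1500 + 0.4·0.8500) ≈ 0.1338
After 'present': P(species X) = 0.35·0.1338 / (0.35·0.1338 + 0.4·0.8662) ≈ 0.1190
After 'present': P(species X) = 0.35·0.1190 / (0.35·0.1190 + 0.4·0.8810) ≈ 0.1057
After 'present': P(species X) = 0.35·0.1057 / (0.35·0.1057 + 0.4·0.8943) ≈ 0.0937
After 'present': P(species X) = 0.35·0.0937 / (0.35·0.0937 + 0.4·0.9063) ≈ 0.0830
After 'present': P(species X) = 0.35·0.0830 / (0.35·0.0830 + 0.4·0.9170) ≈ 0.0734

0.0734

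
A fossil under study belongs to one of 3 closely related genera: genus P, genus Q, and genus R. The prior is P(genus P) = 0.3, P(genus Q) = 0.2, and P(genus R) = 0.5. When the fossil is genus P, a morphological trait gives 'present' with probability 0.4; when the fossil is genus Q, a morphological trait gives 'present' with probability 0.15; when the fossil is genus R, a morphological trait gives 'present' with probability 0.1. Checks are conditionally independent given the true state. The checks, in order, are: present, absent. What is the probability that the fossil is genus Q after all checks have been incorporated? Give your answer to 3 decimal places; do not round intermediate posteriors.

0.179

After 'present': normaliser = 0.4·0.3000 + 0.15·0.2000 + 0.1·0.5000; P(genus P) ≈ 0.6000, P(genus Q) ≈ 0.1500, P(genus R) ≈ 0.2500
After 'absent': normaliser = 0.6·0.6000 + 0.85·0.1500 + 0.9·0.2500; P(genus P) ≈ 0.5053, P(genus Q) ≈ 0.1789, P(genus R) ≈ 0.3158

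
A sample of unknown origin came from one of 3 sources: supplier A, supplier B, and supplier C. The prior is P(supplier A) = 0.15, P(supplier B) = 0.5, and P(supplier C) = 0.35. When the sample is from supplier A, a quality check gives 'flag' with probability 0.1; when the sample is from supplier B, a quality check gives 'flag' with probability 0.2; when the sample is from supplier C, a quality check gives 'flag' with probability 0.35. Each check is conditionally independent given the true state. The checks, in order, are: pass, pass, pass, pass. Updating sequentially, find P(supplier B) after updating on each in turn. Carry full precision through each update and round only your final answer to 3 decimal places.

After 'pass': normaliser = 0.9·0.1500 + 0.8·0.5000 + 0.65·0.3500; P(supplier A) ≈ 0.1770, P(supplier B) ≈ 0.5246, P(supplier C) ≈ 0.2984
After 'pass': normaliser = 0.9·0.1770 + 0.8·0.5246 + 0.65·0.2984; P(supplier A) ≈ 0.2062, P(supplier B) ≈ 0.5429, P(supplier C) ≈ 0.2509
After 'pass': normaliser = 0.9·0.2062 + 0.8·0.5429 + 0.65·0.2509; P(supplier A) ≈ 0.2370, P(supplier B) ≈ 0.5548, P(supplier C) ≈ 0.2083
After 'pass': normaliser = 0.9·0.2370 + 0.8·0.5548 + 0.65·0.2083; P(supplier A) ≈ 0.2691, P(supplier B) ≈ 0.5600, P(supplier C) ≈ 0.1708

0.560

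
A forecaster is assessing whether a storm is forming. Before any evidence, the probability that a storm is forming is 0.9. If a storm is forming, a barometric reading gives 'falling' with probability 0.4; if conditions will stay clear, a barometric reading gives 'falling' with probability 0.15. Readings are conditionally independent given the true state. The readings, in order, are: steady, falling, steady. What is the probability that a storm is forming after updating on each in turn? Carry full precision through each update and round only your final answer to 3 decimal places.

0.923

After 'steady': P(storm) = 0.6·0.9000 / (0.6·0.9000 + 0.85·0.1000) ≈ 0.8640
After 'falling': P(storm) = 0.4·0.8640 / (0.4·0.8640 + 0.15·0.1360) ≈ 0.9443
After 'steady': P(storm) = 0.6·0.9443 / (0.6·0.9443 + 0.85·0.0557) ≈ 0.9228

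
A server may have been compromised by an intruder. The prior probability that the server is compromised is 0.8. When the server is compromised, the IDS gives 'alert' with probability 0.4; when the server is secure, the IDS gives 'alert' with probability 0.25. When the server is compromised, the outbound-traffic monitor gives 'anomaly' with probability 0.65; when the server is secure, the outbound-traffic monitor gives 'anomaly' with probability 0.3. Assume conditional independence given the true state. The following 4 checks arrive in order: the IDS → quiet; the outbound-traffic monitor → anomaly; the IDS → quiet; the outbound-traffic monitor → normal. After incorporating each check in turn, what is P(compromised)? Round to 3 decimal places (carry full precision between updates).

After the IDS='quiet': P(compromised) = 0.6·0.8000 / (0.6·0.8000 + 0.75·0.2000) ≈ 0.7619
After the outbound-traffic monitor='anomaly': P(compromised) = 0.65·0.7619 / (0.65·0.7619 + 0.3·0.2381) ≈ 0.8739
After the IDS='quiet': P(compromised) = 0.6·0.8739 / (0.6·0.8739 + 0.75·0.1261) ≈ 0.8473
After the outbound-traffic monitor='normal': P(compromised) = 0.35·0.8473 / (0.35·0.8473 + 0.7·0.1527) ≈ 0.7350

0.735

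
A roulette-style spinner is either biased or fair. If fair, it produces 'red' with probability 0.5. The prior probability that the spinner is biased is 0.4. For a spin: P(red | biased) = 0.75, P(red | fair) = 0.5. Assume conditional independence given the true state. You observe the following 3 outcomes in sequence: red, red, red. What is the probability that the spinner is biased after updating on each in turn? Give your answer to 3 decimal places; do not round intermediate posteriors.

After 'red': P(biased) = 0.75·0.4000 / (0.75·0.4000 + 0.5·0.6000) ≈ 0.5000
After 'red': P(biased) = 0.75·0.5000 / (0.75·0.5000 + 0.5·0.5000) ≈ 0.6000
After 'red': P(biased) = 0.75·0.6000 / (0.75·0.6000 + 0.5·0.4000) ≈ 0.6923

0.692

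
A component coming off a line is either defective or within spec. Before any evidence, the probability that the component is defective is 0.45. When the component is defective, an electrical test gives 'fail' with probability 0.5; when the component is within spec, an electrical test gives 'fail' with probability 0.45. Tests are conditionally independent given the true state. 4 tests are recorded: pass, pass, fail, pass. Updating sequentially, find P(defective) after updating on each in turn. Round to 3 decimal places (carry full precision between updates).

0.406

After 'pass': P(defective) = 0.5·0.4500 / (0.5·0.4500 + 0.55·0.5500) ≈ 0.4265
After 'pass': P(defective) = 0.5·0.4265 / (0.5·0.4265 + 0.55·0.5735) ≈ 0.4034
After 'fail': P(defective) = 0.5·0.4034 / (0.5·0.4034 + 0.45·0.5966) ≈ 0.4290
After 'pass': P(defective) = 0.5·0.4290 / (0.5·0.4290 + 0.55·0.5710) ≈ 0.4058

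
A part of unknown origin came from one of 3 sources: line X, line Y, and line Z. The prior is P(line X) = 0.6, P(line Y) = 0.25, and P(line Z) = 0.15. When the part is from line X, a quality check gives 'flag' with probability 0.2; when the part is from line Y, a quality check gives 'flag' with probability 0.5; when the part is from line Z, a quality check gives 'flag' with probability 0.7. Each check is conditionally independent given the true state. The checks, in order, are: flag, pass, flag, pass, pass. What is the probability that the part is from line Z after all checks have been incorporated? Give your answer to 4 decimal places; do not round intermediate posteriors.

0.0899

After 'flag': normaliser = 0.2·0.6000 + 0.5·0.2500 + 0.7·0.1500; P(line X) ≈ 0.3429, P(line Y) ≈ 0.3571, P(line Z) ≈ 0.3000
After 'pass': normaliser = 0.8·0.3429 + 0.5·0.3571 + 0.3·0.3000; P(line X) ≈ 0.5053, P(line Y) ≈ 0.3289, P(line Z) ≈ 0.1658
After 'flag': normaliser = 0.2·0.5053 + 0.5·0.3289 + 0.7·0.1658; P(line X) ≈ 0.2648, P(line Y) ≈ 0.4310, P(line Z) ≈ 0.3041
After 'pass': normaliser = 0.8·0.2648 + 0.5·0.4310 + 0.3·0.3041; P(line X) ≈ 0.4085, P(line Y) ≈ 0.4156, P(line Z) ≈ 0.1759
After 'pass': normaliser = 0.8·0.4085 + 0.5·0.4156 + 0.3·0.1759; P(line X) ≈ 0.5564, P(line Y) ≈ 0.3537, P(line Z) ≈ 0.0899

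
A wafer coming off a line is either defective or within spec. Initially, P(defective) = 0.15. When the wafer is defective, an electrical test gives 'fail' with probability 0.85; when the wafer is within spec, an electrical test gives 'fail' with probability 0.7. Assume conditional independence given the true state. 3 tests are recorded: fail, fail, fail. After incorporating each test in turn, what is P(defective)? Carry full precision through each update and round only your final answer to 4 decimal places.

After 'fail': P(defective) = 0.85·0.1500 / (0.85·0.1500 + 0.7·0.8500) ≈ 0.1765
After 'fail': P(defective) = 0.85·0.1765 / (0.85·0.1765 + 0.7·0.8235) ≈ 0.2065
After 'fail': P(defective) = 0.85·0.2065 / (0.85·0.2065 + 0.7·0.7935) ≈ 0.2401

0.2401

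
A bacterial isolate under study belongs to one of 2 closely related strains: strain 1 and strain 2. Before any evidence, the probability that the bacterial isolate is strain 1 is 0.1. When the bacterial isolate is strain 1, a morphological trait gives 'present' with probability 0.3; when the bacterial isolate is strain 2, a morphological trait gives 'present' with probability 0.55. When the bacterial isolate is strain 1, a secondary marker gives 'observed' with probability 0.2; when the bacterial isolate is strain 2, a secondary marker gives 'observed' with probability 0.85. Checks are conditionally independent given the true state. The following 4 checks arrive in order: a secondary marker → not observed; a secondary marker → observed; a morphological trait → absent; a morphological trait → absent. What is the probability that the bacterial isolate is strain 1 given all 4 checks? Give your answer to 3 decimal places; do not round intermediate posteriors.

Each posterior becomes the prior for the next update.
After a secondary marker='not observed': P(strain 1) = 0.8·0.1000 / (0.8·0.1000 + 0.15·0.9000) ≈ 0.3721
After a secondary marker='observed': P(strain 1) = 0.2·0.3721 / (0.2·0.3721 + 0.85·0.6279) ≈ 0.1224
After a morphological trait='absent': P(strain 1) = 0.7·0.1224 / (0.7·0.1224 + 0.45·0.8776) ≈ 0.1782
After a morphological trait='absent': P(strain 1) = 0.7·0.1782 / (0.7·0.1782 + 0.45·0.8218) ≈ 0.2523

0.252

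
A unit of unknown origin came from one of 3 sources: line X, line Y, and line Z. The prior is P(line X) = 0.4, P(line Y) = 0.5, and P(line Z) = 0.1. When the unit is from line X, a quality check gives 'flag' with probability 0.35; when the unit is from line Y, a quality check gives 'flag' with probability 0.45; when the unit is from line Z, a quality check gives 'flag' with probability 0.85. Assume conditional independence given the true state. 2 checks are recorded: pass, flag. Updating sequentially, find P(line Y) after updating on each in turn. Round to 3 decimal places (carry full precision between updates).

After 'pass': normaliser = 0.65·0.4000 + 0.55·0.5000 + 0.15·0.1000; P(line X) ≈ 0.4727, P(line Y) ≈ 0.5000, P(line Z) ≈ 0.0273
After 'flag': normaliser = 0.35·0.4727 + 0.45·0.5000 + 0.85·0.0273; P(line X) ≈ 0.4000, P(line Y) ≈ 0.5440, P(line Z) ≈ 0.0560

0.544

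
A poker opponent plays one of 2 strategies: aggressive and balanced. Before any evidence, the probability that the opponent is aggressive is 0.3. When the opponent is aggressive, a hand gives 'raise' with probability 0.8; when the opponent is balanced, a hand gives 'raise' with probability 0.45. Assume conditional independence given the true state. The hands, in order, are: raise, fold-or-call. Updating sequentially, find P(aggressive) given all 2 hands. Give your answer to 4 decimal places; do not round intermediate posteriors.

After 'raise': P(aggressive) = 0.8·0.3000 / (0.8·0.3000 + 0.45·0.7000) ≈ 0.4324
After 'fold-or-call': P(aggressive) = 0.2·0.4324 / (0.2·0.4324 + 0.55·0.5676) ≈ 0.2169

0.2169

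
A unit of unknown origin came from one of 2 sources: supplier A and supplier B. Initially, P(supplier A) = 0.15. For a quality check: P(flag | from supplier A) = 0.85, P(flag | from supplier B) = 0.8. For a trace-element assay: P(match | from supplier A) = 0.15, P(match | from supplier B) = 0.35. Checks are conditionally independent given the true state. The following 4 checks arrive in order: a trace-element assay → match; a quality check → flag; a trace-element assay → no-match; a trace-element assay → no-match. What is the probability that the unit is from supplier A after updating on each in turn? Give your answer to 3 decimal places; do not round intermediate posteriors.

0.121

After a trace-element assay='match': P(supplier A) = 0.15·0.1500 / (0.15·0.1500 + 0.35·0.8500) ≈ 0.0703
After a quality check='flag': P(supplier A) = 0.85·0.0703 / (0.85·0.0703 + 0.8·0.9297) ≈ 0.0744
After a trace-element assay='no-match': P(supplier A) = 0.85·0.0744 / (0.85·0.0744 + 0.65·0.9256) ≈ 0.0951
After a trace-element assay='no-match': P(supplier A) = 0.85·0.0951 / (0.85·0.0951 + 0.65·0.9049) ≈ 0.1208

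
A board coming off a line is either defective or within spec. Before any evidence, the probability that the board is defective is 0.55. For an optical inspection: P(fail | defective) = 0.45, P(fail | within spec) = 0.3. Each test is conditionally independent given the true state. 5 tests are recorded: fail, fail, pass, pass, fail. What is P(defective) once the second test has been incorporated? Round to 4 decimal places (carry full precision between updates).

0.7333

After 'fail': P(defective) = 0.45·0.5500 / (0.45·0.5500 + 0.3·0.4500) ≈ 0.6471
After 'fail': P(defective) = 0.45·0.6471 / (0.45·0.6471 + 0.3·0.3529) ≈ 0.7333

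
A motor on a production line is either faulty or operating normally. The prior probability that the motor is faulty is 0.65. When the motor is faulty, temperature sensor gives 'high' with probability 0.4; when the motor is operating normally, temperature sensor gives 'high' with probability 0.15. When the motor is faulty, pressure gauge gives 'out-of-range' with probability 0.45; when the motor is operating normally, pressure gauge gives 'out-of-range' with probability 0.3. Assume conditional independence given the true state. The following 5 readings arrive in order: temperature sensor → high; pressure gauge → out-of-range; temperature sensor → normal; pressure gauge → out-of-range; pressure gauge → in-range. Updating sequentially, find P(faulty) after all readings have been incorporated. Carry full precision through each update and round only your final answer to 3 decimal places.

After temperature sensor='high': P(faulty) = 0.4·0.6500 / (0.4·0.6500 + 0.15·0.3500) ≈ 0.8320
After pressure gauge='out-of-range': P(faulty) = 0.45·0.8320 / (0.45·0.8320 + 0.3·0.1680) ≈ 0.8814
After temperature sensor='normal': P(faulty) = 0.6·0.8814 / (0.6·0.8814 + 0.85·0.1186) ≈ 0.8398
After pressure gauge='out-of-range': P(faulty) = 0.45·0.8398 / (0.45·0.8398 + 0.3·0.1602) ≈ 0.8872
After pressure gauge='in-range': P(faulty) = 0.55·0.8872 / (0.55·0.8872 + 0.7·0.1128) ≈ 0.8607

0.861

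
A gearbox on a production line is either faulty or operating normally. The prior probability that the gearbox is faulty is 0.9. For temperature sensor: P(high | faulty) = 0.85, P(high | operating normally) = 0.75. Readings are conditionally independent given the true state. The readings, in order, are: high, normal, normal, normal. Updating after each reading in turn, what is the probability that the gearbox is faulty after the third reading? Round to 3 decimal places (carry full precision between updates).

After 'high': P(faulty) = 0.85·0.9000 / (0.85·0.9000 + 0.75·0.1000) ≈ 0.9107
After 'normal': P(faulty) = 0.15·0.9107 / (0.15·0.9107 + 0.25·0.0893) ≈ 0.8596
After 'normal': P(faulty) = 0.15·0.8596 / (0.15·0.8596 + 0.25·0.1404) ≈ 0.7860

0.786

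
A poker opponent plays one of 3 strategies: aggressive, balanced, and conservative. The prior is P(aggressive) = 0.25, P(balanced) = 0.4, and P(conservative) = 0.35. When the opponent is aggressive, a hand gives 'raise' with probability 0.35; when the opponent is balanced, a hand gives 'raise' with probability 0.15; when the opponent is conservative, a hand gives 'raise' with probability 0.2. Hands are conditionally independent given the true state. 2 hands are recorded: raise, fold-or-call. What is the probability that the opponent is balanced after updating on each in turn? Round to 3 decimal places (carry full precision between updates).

After 'raise': normaliser = 0.35·0.2500 + 0.15·0.4000 + 0.2·0.3500; P(aggressive) ≈ 0.4023, P(balanced) ≈ 0.2759, P(conservative) ≈ 0.3218
After 'fold-or-call': normaliser = 0.65·0.4023 + 0.85·0.2759 + 0.8·0.3218; P(aggressive) ≈ 0.3471, P(balanced) ≈ 0.3112, P(conservative) ≈ 0.3417

0.311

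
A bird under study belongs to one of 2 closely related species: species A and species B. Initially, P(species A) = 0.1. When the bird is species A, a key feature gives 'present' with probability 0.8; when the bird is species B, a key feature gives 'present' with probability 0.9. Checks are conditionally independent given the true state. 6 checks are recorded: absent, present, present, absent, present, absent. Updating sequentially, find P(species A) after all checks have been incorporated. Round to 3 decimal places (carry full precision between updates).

0.384

After 'absent': P(species A) = 0.2·0.1000 / (0.2·0.1000 + 0.1·0.9000) ≈ 0.1818
After 'present': P(species A) = 0.8·0.1818 / (0.8·0.1818 + 0.9·0.8182) ≈ 0.1649
After 'present': P(species A) = 0.8·0.1649 / (0.8·0.1649 + 0.9·0.8351) ≈ 0.1494
After 'absent': P(species A) = 0.2·0.1494 / (0.2·0.1494 + 0.1·0.8506) ≈ 0.2599
After 'present': P(species A) = 0.8·0.2599 / (0.8·0.2599 + 0.9·0.7401) ≈ 0.2379
After 'absent': P(species A) = 0.2·0.2379 / (0.2·0.2379 + 0.1·0.7621) ≈ 0.3843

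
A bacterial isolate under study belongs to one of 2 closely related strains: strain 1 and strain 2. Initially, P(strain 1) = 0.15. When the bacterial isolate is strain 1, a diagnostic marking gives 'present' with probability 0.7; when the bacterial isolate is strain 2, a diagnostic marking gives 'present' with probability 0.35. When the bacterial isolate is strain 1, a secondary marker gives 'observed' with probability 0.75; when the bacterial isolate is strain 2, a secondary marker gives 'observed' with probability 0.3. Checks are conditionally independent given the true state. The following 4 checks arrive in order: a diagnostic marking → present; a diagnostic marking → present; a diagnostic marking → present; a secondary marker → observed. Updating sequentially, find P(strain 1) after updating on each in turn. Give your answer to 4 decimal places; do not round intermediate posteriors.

Apply Bayes' rule sequentially, carrying P(strain 1) forward.
After a diagnostic marking='present': P(strain 1) = 0.7·0.1500 / (0.7·0.1500 + 0.35·0.8500) ≈ 0.2609
After a diagnostic marking='present': P(strain 1) = 0.7·0.2609 / (0.7·0.2609 + 0.35·0.7391) ≈ 0.4138
After a diagnostic marking='present': P(strain 1) = 0.7·0.4138 / (0.7·0.4138 + 0.35·0.5862) ≈ 0.5854
After a secondary marker='observed': P(strain 1) = 0.75·0.5854 / (0.75·0.5854 + 0.3·0.4146) ≈ 0.7792

0.7792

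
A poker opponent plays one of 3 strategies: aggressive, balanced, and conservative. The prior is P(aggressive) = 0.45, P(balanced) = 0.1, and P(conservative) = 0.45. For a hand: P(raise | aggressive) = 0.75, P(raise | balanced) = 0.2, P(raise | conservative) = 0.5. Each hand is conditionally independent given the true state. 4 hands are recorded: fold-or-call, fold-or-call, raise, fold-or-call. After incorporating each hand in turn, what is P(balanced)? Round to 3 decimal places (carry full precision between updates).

After 'fold-or-call': normaliser = 0.25·0.4500 + 0.8·0.1000 + 0.5·0.4500; P(aggressive) ≈ 0.2695, P(balanced) ≈ 0.1916, P(conservative) ≈ 0.5389
After 'fold-or-call': normaliser = 0.25·0.2695 + 0.8·0.1916 + 0.5·0.5389; P(aggressive) ≈ 0.1374, P(balanced) ≈ 0.3128, P(conservative) ≈ 0.5498
After 'raise': normaliser = 0.75·0.1374 + 0.2·0.3128 + 0.5·0.5498; P(aggressive) ≈ 0.2340, P(balanced) ≈ 0.1420, P(conservative) ≈ 0.6240
After 'fold-or-call': normaliser = 0.25·0.2340 + 0.8·0.1420 + 0.5·0.6240; P(aggressive) ≈ 0.1208, P(balanced) ≈ 0.2347, P(conservative) ≈ 0.6445

0.235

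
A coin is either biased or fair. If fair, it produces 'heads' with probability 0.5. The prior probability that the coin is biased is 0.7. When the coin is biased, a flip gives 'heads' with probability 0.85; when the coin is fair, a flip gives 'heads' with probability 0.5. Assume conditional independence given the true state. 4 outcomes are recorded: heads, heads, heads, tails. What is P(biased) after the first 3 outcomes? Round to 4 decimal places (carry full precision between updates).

After 'heads': P(biased) = 0.85·0.7000 / (0.85·0.7000 + 0.5·0.3000) ≈ 0.7987
After 'heads': P(biased) = 0.85·0.7987 / (0.85·0.7987 + 0.5·0.2013) ≈ 0.8709
After 'heads': P(biased) = 0.85·0.8709 / (0.85·0.8709 + 0.5·0.1291) ≈ 0.9198

0.9198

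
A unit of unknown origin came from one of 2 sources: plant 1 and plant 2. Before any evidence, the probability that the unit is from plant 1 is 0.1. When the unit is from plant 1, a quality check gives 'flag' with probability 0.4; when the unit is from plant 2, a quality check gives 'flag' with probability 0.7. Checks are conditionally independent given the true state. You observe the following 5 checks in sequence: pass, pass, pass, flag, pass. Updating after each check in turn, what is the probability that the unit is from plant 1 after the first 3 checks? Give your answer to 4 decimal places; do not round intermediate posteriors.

After 'pass': P(plant 1) = 0.6·0.1000 / (0.6·0.1000 + 0.3·0.9000) ≈ 0.1818
After 'pass': P(plant 1) = 0.6·0.1818 / (0.6·0.1818 + 0.3·0.8182) ≈ 0.3077
After 'pass': P(plant 1) = 0.6·0.3077 / (0.6·0.3077 + 0.3·0.6923) ≈ 0.4706

0.4706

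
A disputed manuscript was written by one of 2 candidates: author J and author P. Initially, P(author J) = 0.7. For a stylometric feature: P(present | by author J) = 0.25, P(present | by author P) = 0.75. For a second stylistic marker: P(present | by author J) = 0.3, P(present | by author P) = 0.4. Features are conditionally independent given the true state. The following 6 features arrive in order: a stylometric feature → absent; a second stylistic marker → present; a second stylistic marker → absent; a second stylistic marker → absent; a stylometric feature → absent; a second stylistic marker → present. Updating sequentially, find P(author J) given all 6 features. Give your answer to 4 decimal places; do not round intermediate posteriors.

0.9414

After a stylometric feature='absent': P(author J) = 0.75·0.7000 / (0.75·0.7000 + 0.25·0.3000) ≈ 0.8750
After a second stylistic marker='present': P(author J) = 0.3·0.8750 / (0.3·0.8750 + 0.4·0.1250) ≈ 0.8400
After a second stylistic marker='absent': P(author J) = 0.7·0.8400 / (0.7·0.8400 + 0.6·0.1600) ≈ 0.8596
After a second stylistic marker='absent': P(author J) = 0.7·0.8596 / (0.7·0.8596 + 0.6·0.1404) ≈ 0.8772
After a stylometric feature='absent': P(author J) = 0.75·0.8772 / (0.75·0.8772 + 0.25·0.1228) ≈ 0.9554
After a second stylistic marker='present': P(author J) = 0.3·0.9554 / (0.3·0.9554 + 0.4·0.0446) ≈ 0.9414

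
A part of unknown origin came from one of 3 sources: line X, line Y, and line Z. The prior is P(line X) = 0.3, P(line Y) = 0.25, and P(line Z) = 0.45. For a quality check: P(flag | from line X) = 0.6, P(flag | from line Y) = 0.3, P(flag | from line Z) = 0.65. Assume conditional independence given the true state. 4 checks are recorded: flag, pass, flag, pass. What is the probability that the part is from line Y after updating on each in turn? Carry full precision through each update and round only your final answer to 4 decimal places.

Each posterior becomes the prior for the next update.
After 'flag': normaliser = 0.6·0.3000 + 0.3·0.2500 + 0.65·0.4500; P(line X) ≈ 0.3288, P(line Y) ≈ 0.1370, P(line Z) ≈ 0.5342
After 'pass': normaliser = 0.4·0.3288 + 0.7·0.1370 + 0.35·0.5342; P(line X) ≈ 0.3174, P(line Y) ≈ 0.2314, P(line Z) ≈ 0.4512
After 'flag': normaliser = 0.6·0.3174 + 0.3·0.2314 + 0.65·0.4512; P(line X) ≈ 0.3442, P(line Y) ≈ 0.1255, P(line Z) ≈ 0.5303
After 'pass': normaliser = 0.4·0.3442 + 0.7·0.1255 + 0.35·0.5303; P(line X) ≈ 0.3349, P(line Y) ≈ 0.2137, P(line Z) ≈ 0.4514

0.2137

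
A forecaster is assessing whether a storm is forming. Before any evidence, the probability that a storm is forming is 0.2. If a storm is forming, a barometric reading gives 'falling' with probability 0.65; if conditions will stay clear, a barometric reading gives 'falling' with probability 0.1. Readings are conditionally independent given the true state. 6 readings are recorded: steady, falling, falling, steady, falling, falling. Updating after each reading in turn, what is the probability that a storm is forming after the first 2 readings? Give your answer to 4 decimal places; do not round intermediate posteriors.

0.3872

After 'steady': P(storm) = 0.35·0.2000 / (0.35·0.2000 + 0.9·0.8000) ≈ 0.0886
After 'falling': P(storm) = 0.65·0.0886 / (0.65·0.0886 + 0.1·0.9114) ≈ 0.3872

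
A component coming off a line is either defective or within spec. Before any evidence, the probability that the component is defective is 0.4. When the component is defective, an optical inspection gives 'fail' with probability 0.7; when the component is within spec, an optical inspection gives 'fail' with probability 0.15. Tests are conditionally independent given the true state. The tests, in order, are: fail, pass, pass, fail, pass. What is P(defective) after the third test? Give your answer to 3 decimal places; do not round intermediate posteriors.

0.279

After 'fail': P(defective) = 0.7·0.4000 / (0.7·0.4000 + 0.15·0.6000) ≈ 0.7568
After 'pass': P(defective) = 0.3·0.7568 / (0.3·0.7568 + 0.85·0.2432) ≈ 0.5234
After 'pass': P(defective) = 0.3·0.5234 / (0.3·0.5234 + 0.85·0.4766) ≈ 0.2793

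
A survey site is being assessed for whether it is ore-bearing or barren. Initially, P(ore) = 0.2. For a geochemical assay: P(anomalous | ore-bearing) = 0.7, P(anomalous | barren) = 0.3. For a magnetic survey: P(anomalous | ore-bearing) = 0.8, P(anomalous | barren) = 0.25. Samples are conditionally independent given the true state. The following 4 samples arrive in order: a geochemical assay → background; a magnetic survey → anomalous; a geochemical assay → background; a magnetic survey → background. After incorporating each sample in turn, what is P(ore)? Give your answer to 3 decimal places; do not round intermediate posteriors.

0.038

After a geochemical assay='background': P(ore) = 0.3·0.2000 / (0.3·0.2000 + 0.7·0.8000) ≈ 0.0968
After a magnetic survey='anomalous': P(ore) = 0.8·0.0968 / (0.8·0.0968 + 0.25·0.9032) ≈ 0.2553
After a geochemical assay='background': P(ore) = 0.3·0.2553 / (0.3·0.2553 + 0.7·0.7447) ≈ 0.1281
After a magnetic survey='background': P(ore) = 0.2·0.1281 / (0.2·0.1281 + 0.75·0.8719) ≈ 0.0377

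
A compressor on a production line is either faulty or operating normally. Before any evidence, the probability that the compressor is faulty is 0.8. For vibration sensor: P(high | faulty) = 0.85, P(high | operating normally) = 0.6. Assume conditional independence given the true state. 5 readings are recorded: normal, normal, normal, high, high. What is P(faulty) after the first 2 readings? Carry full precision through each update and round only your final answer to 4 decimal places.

0.3600

After 'normal': P(faulty) = 0.15·0.8000 / (0.15·0.8000 + 0.4·0.2000) ≈ 0.6000
After 'normal': P(faulty) = 0.15·0.6000 / (0.15·0.6000 + 0.4·0.4000) ≈ 0.3600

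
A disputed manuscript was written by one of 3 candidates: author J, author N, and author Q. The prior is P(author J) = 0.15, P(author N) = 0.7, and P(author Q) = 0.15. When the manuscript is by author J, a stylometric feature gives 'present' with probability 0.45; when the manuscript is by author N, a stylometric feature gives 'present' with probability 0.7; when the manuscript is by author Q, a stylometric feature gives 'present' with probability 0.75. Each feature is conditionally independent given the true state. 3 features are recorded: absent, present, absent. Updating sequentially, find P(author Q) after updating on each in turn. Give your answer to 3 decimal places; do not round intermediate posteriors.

0.098

After 'absent': normaliser = 0.55·0.1500 + 0.3·0.7000 + 0.25·0.1500; P(author J) ≈ 0.2500, P(author N) ≈ 0.6364, P(author Q) ≈ 0.1136
After 'present': normaliser = 0.45·0.2500 + 0.7·0.6364 + 0.75·0.1136; P(author J) ≈ 0.1749, P(author N) ≈ 0.6926, P(author Q) ≈ 0.1325
After 'absent': normaliser = 0.55·0.1749 + 0.3·0.6926 + 0.25·0.1325; P(author J) ≈ 0.2854, P(author N) ≈ 0.6164, P(author Q) ≈ 0.0983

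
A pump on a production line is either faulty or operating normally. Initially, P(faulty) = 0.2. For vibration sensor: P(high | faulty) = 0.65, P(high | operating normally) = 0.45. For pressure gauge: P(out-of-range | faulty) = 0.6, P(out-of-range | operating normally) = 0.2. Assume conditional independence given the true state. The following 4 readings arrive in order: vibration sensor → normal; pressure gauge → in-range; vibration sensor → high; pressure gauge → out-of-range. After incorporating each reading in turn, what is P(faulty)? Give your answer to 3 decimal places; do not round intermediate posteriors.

0.256

After vibration sensor='normal': P(faulty) = 0.35·0.2000 / (0.35·0.2000 + 0.55·0.8000) ≈ 0.1373
After pressure gauge='in-range': P(faulty) = 0.4·0.1373 / (0.4·0.1373 + 0.8·0.8627) ≈ 0.0737
After vibration sensor='high': P(faulty) = 0.65·0.0737 / (0.65·0.0737 + 0.45·0.9263) ≈ 0.1031
After pressure gauge='out-of-range': P(faulty) = 0.6·0.1031 / (0.6·0.1031 + 0.2·0.8969) ≈ 0.2563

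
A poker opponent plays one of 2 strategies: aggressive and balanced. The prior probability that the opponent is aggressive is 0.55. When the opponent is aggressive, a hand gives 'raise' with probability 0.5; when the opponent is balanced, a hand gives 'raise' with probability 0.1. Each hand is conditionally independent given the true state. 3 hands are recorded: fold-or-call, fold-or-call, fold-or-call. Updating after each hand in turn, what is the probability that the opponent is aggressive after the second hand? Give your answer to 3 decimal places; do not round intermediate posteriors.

0.274

Each posterior becomes the prior for the next update.
After 'fold-or-call': P(aggressive) = 0.5·0.5500 / (0.5·0.5500 + 0.9·0.4500) ≈ 0.4044
After 'fold-or-call': P(aggressive) = 0.5·0.4044 / (0.5·0.4044 + 0.9·0.5956) ≈ 0.2739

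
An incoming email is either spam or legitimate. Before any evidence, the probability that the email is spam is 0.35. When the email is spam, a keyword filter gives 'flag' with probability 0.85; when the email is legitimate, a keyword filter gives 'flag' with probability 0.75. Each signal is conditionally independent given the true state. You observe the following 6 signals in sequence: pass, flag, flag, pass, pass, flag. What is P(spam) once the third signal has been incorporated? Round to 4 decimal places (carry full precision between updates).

After 'pass': P(spam) = 0.15·0.3500 / (0.15·0.3500 + 0.25·0.6500) ≈ 0.2442
After 'flag': P(spam) = 0.85·0.2442 / (0.85·0.2442 + 0.75·0.7558) ≈ 0.2680
After 'flag': P(spam) = 0.85·0.2680 / (0.85·0.2680 + 0.75·0.7320) ≈ 0.2933

0.2933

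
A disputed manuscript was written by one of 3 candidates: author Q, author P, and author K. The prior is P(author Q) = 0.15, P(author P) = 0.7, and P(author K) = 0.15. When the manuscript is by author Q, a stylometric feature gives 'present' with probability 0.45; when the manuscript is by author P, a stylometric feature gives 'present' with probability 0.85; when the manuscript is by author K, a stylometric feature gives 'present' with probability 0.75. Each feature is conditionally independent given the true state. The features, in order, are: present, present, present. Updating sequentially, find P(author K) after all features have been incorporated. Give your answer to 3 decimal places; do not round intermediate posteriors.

0.125

After 'present': normaliser = 0.45·0.1500 + 0.85·0.7000 + 0.75·0.1500; P(author Q) ≈ 0.0871, P(author P) ≈ 0.7677, P(author K) ≈ 0.1452
After 'present': normaliser = 0.45·0.0871 + 0.85·0.7677 + 0.75·0.1452; P(author Q) ≈ 0.0490, P(author P) ≈ 0.8151, P(author K) ≈ 0.1360
After 'present': normaliser = 0.45·0.0490 + 0.85·0.8151 + 0.75·0.1360; P(author Q) ≈ 0.0270, P(author P) ≈ 0.8482, P(author K) ≈ 0.1249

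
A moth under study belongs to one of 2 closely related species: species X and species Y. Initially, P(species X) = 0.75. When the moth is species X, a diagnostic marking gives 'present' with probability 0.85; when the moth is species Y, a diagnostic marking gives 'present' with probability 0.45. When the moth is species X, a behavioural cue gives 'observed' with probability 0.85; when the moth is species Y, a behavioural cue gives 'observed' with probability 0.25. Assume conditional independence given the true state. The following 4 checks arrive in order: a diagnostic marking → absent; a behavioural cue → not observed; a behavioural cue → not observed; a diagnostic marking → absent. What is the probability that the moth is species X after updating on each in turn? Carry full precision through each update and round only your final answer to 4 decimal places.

After a diagnostic marking='absent': P(species X) = 0.15·0.7500 / (0.15·0.7500 + 0.55·0.2500) ≈ 0.4500
After a behavioural cue='not observed': P(species X) = 0.15·0.4500 / (0.15·0.4500 + 0.75·0.5500) ≈ 0.1406
After a behavioural cue='not observed': P(species X) = 0.15·0.1406 / (0.15·0.1406 + 0.75·0.8594) ≈ 0.0317
After a diagnostic marking='absent': P(species X) = 0.15·0.0317 / (0.15·0.0317 + 0.55·0.9683) ≈ 0.0088

0.0088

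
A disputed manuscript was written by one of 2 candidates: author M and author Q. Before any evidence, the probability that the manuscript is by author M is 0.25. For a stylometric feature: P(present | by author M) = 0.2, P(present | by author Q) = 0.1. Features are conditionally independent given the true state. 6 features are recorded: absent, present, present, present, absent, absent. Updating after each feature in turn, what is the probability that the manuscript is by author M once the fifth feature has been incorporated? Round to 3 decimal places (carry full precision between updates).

0.678

After 'absent': P(author M) = 0.8·0.2500 / (0.8·0.2500 + 0.9·0.7500) ≈ 0.2286
After 'present': P(author M) = 0.2·0.2286 / (0.2·0.2286 + 0.1·0.7714) ≈ 0.3721
After 'present': P(author M) = 0.2·0.3721 / (0.2·0.3721 + 0.1·0.6279) ≈ 0.5424
After 'present': P(author M) = 0.2·0.5424 / (0.2·0.5424 + 0.1·0.4576) ≈ 0.7033
After 'absent': P(author M) = 0.8·0.7033 / (0.8·0.7033 + 0.9·0.2967) ≈ 0.6781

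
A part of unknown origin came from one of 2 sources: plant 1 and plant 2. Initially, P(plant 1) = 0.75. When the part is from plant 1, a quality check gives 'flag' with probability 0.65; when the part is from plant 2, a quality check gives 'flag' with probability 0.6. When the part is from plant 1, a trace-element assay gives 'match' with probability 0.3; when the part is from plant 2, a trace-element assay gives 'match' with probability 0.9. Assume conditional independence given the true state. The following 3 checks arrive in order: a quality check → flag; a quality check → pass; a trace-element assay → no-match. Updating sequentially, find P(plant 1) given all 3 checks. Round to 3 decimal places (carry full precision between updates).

0.952

Each posterior becomes the prior for the next update.
After a quality check='flag': P(plant 1) = 0.65·0.7500 / (0.65·0.7500 + 0.6·0.2500) ≈ 0.7647
After a quality check='pass': P(plant 1) = 0.35·0.7647 / (0.35·0.7647 + 0.4·0.2353) ≈ 0.7398
After a trace-element assay='no-match': P(plant 1) = 0.7·0.7398 / (0.7·0.7398 + 0.1·0.2602) ≈ 0.9522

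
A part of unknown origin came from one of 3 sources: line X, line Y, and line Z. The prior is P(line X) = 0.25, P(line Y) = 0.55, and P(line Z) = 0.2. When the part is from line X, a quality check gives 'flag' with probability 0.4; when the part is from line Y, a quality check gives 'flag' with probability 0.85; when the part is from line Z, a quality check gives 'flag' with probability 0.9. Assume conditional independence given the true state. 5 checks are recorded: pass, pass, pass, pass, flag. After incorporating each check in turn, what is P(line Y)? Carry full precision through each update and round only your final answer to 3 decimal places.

0.018

After 'pass': normaliser = 0.6·0.2500 + 0.15·0.5500 + 0.1·0.2000; P(line X) ≈ 0.5941, P(line Y) ≈ 0.3267, P(line Z) ≈ 0.0792
After 'pass': normaliser = 0.6·0.5941 + 0.15·0.3267 + 0.1·0.0792; P(line X) ≈ 0.8623, P(line Y) ≈ 0.1186, P(line Z) ≈ 0.0192
After 'pass': normaliser = 0.6·0.8623 + 0.15·0.1186 + 0.1·0.0192; P(line X) ≈ 0.9633, P(line Y) ≈ 0.0331, P(line Z) ≈ 0.0036
After 'pass': normaliser = 0.6·0.9633 + 0.15·0.0331 + 0.1·0.0036; P(line X) ≈ 0.9909, P(line Y) ≈ 0.0085, P(line Z) ≈ 0.0006
After 'flag': normaliser = 0.4·0.9909 + 0.85·0.0085 + 0.9·0.0006; P(line X) ≈ 0.9807, P(line Y) ≈ 0.0179, P(line Z) ≈ 0.0014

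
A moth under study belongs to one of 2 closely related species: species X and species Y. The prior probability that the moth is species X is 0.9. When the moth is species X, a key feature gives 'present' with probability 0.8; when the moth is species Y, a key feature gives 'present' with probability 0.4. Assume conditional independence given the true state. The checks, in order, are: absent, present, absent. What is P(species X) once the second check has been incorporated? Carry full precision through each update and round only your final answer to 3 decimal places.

After 'absent': P(species X) = 0.2·0.9000 / (0.2·0.9000 + 0.6·0.1000) ≈ 0.7500
After 'present': P(species X) = 0.8·0.7500 / (0.8·0.7500 + 0.4·0.2500) ≈ 0.8571

0.857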